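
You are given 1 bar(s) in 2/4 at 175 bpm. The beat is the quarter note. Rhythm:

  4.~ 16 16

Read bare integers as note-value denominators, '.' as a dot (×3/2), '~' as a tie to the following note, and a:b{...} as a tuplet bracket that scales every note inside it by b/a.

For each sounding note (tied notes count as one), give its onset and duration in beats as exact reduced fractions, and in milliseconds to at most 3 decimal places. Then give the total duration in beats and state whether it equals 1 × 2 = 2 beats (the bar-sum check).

1) 0.0ms=0b +600.0ms=7/4b
2) 600.0ms=7/4b +85.714ms=1/4b
Σ=2b of 2 (175bpm 2/4) — PASS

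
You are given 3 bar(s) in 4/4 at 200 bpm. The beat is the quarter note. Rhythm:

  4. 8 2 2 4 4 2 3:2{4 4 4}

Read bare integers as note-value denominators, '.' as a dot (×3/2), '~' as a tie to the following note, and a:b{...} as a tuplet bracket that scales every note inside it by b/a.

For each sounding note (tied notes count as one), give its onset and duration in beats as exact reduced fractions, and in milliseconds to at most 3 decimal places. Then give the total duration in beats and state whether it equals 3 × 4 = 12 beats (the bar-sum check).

1) 0.0ms=0b +450.0ms=3/2b
2) 450.0ms=3/2b +150.0ms=1/2b
3) 600.0ms=2b +600.0ms=2b
4) 1200.0ms=4b +600.0ms=2b
5) 1800.0ms=6b +300.0ms=1b
6) 2100.0ms=7b +300.0ms=1b
7) 2400.0ms=8b +600.0ms=2b
8) 3000.0ms=10b +200.0ms=2/3b
9) 3200.0ms=32/3b +200.0ms=2/3b
10) 3400.0ms=34/3b +200.0ms=2/3b
Σ=12b of 12 (200bpm 4/4) — PASS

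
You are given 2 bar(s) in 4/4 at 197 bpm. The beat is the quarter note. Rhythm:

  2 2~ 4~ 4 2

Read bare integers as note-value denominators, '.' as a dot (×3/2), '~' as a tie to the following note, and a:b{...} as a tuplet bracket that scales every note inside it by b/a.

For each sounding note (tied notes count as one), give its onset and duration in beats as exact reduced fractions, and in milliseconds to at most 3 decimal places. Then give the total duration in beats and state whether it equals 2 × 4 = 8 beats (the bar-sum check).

1) 0.0ms=0b +609.137ms=2b
2) 609.137ms=2b +1218.274ms=4b
3) 1827.411ms=6b +609.137ms=2b
Σ=8b of 8 (197bpm 4/4) — PASS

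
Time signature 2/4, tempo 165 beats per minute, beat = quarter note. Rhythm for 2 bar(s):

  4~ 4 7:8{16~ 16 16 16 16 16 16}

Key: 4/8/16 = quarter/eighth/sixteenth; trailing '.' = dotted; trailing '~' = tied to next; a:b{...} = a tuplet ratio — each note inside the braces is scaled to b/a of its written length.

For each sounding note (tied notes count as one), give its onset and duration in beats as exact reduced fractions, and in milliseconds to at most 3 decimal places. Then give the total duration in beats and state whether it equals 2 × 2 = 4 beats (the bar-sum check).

1) 0.0ms=0b +727.273ms=2b
2) 727.273ms=2b +207.792ms=4/7b
3) 935.065ms=18/7b +103.896ms=2/7b
4) 1038.961ms=20/7b +103.896ms=2/7b
5) 1142.857ms=22/7b +103.896ms=2/7b
6) 1246.753ms=24/7b +103.896ms=2/7b
7) 1350.649ms=26/7b +103.896ms=2/7b
Σ=4b of 4 (165bpm 2/4) — PASS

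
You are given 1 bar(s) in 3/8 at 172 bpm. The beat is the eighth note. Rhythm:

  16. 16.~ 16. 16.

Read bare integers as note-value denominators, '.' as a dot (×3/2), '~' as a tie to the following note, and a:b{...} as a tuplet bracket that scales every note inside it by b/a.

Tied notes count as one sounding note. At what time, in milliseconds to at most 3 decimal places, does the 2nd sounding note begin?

1. 0.0ms @ 0 + 261.628ms (3/4)
2. 261.628ms @ 3/4 + 523.256ms (3/2)
3. 784.884ms @ 9/4 + 261.628ms (3/4)

note 2 onset = 3/4b = 261.628ms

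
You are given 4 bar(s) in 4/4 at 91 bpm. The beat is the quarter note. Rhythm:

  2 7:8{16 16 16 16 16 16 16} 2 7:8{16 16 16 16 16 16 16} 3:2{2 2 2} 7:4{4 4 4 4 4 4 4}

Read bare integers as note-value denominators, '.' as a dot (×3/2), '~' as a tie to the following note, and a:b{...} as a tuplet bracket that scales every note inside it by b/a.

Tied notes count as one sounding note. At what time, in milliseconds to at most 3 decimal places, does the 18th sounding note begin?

1. 0.0ms @ 0 + 1318.681ms (2)
2. 1318.681ms @ 2 + 188.383ms (2/7)
3. 1507.064ms @ 16/7 + 188.383ms (2/7)
4. 1695.447ms @ 18/7 + 188.383ms (2/7)
5. 1883.83ms @ 20/7 + 188.383ms (2/7)
6. 2072.214ms @ 22/7 + 188.383ms (2/7)
7. 2260.597ms @ 24/7 + 188.383ms (2/7)
8. 2448.98ms @ 26/7 + 188.383ms (2/7)
9. 2637.363ms @ 4 + 1318.681ms (2)
10. 3956.044ms @ 6 + 188.383ms (2/7)
11. 4144.427ms @ 44/7 + 188.383ms (2/7)
12. 4332.81ms @ 46/7 + 188.383ms (2/7)
13. 4521.193ms @ 48/7 + 188.383ms (2/7)
14. 4709.576ms @ 50/7 + 188.383ms (2/7)
15. 4897.959ms @ 52/7 + 188.383ms (2/7)
16. 5086.342ms @ 54/7 + 188.383ms (2/7)
17. 5274.725ms @ 8 + 879.121ms (4/3)
18. 6153.846ms @ 28/3 + 879.121ms (4/3)
19. 7032.967ms @ 32/3 + 879.121ms (4/3)
20. 7912.088ms @ 12 + 376.766ms (4/7)
21. 8288.854ms @ 88/7 + 376.766ms (4/7)
22. 8665.62ms @ 92/7 + 376.766ms (4/7)
23. 9042.386ms @ 96/7 + 376.766ms (4/7)
24. 9419.152ms @ 100/7 + 376.766ms (4/7)
25. 9795.918ms @ 104/7 + 376.766ms (4/7)
26. 10172.684ms @ 108/7 + 376.766ms (4/7)

note 18 onset = 28/3b = 6153.846ms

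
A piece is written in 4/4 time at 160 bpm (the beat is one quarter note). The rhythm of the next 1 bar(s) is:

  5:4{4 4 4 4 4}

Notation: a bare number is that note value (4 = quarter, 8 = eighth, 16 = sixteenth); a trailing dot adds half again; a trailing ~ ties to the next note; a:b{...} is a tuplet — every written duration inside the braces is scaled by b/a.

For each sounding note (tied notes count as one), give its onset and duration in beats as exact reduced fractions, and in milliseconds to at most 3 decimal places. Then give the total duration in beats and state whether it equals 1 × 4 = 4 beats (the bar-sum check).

1) 0.0ms=0b +300.0ms=4/5b
2) 300.0ms=4/5b +300.0ms=4/5b
3) 600.0ms=8/5b +300.0ms=4/5b
4) 900.0ms=12/5b +300.0ms=4/5b
5) 1200.0ms=16/5b +300.0ms=4/5b
Σ=4b of 4 (160bpm 4/4) — PASS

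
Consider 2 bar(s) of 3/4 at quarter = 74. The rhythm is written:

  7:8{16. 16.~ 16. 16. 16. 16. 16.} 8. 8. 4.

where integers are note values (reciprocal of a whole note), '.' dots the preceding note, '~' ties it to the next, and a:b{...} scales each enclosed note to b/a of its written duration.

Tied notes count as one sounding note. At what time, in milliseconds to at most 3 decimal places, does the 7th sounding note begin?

note 7 onset = 3b = 2432.432ms

1. 0.0ms @ 0 + 347.49ms (3/7)
2. 347.49ms @ 3/7 + 694.981ms (6/7)
3. 1042.471ms @ 9/7 + 347.49ms (3/7)
4. 1389.961ms @ 12/7 + 347.49ms (3/7)
5. 1737.452ms @ 15/7 + 347.49ms (3/7)
6. 2084.942ms @ 18/7 + 347.49ms (3/7)
7. 2432.432ms @ 3 + 608.108ms (3/4)
8. 3040.541ms @ 15/4 + 608.108ms (3/4)
9. 3648.649ms @ 9/2 + 1216.216ms (3/2)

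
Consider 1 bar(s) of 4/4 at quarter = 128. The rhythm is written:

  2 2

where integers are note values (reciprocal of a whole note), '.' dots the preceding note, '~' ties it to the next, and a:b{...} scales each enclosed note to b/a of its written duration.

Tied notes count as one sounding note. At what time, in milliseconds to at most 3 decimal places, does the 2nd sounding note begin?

note 2 onset = 2b = 937.5ms

1. 0.0ms @ 0 + 937.5ms (2)
2. 937.5ms @ 2 + 937.5ms (2)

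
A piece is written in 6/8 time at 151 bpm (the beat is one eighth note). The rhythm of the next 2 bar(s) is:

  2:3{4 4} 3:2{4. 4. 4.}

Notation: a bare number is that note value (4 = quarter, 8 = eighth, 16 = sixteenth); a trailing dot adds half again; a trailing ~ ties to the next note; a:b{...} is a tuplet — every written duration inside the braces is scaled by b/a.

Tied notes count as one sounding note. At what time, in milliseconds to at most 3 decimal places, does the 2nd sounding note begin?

note 2 onset = 3b = 1192.053ms

1. 0.0ms @ 0 + 1192.053ms (3)
2. 1192.053ms @ 3 + 1192.053ms (3)
3. 2384.106ms @ 6 + 794.702ms (2)
4. 3178.808ms @ 8 + 794.702ms (2)
5. 3973.51ms @ 10 + 794.702ms (2)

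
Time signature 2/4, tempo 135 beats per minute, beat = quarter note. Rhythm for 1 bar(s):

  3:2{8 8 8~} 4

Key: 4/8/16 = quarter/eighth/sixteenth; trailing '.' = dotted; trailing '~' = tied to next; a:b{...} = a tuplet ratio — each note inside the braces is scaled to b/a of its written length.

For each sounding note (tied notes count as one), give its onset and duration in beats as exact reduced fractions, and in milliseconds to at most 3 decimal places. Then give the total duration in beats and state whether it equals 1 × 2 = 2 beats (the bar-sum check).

1) 0.0ms=0b +148.148ms=1/3b
2) 148.148ms=1/3b +148.148ms=1/3b
3) 296.296ms=2/3b +592.593ms=4/3b
Σ=2b of 2 (135bpm 2/4) — PASS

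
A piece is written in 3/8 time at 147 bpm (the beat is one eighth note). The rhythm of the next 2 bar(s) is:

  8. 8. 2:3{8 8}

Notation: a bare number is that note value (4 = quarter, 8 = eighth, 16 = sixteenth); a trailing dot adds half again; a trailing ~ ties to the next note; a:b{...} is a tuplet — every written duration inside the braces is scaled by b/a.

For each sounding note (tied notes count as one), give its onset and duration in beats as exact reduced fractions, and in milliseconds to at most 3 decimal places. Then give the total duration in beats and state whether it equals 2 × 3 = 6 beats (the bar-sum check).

1) 0.0ms=0b +612.245ms=3/2b
2) 612.245ms=3/2b +612.245ms=3/2b
3) 1224.49ms=3b +612.245ms=3/2b
4) 1836.735ms=9/2b +612.245ms=3/2b
Σ=6b of 6 (147bpm 3/8) — PASS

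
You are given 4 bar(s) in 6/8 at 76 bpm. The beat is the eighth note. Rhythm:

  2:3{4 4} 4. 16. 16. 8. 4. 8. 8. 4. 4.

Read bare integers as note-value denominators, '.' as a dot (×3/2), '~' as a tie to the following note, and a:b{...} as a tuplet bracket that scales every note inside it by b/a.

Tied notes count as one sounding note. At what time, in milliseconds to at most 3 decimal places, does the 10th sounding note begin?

note 10 onset = 18b = 14210.526ms

1. 0.0ms @ 0 + 2368.421ms (3)
2. 2368.421ms @ 3 + 2368.421ms (3)
3. 4736.842ms @ 6 + 2368.421ms (3)
4. 7105.263ms @ 9 + 592.105ms (3/4)
5. 7697.368ms @ 39/4 + 592.105ms (3/4)
6. 8289.474ms @ 21/2 + 1184.211ms (3/2)
7. 9473.684ms @ 12 + 2368.421ms (3)
8. 11842.105ms @ 15 + 1184.211ms (3/2)
9. 13026.316ms @ 33/2 + 1184.211ms (3/2)
10. 14210.526ms @ 18 + 2368.421ms (3)
11. 16578.947ms @ 21 + 2368.421ms (3)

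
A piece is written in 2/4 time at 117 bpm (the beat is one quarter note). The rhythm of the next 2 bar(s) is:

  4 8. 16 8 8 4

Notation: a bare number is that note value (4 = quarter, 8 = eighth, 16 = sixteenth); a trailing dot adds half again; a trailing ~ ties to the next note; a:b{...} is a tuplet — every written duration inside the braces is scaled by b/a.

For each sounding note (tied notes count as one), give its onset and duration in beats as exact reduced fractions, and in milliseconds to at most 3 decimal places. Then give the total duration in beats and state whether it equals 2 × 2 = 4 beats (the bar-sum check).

1) 0.0ms=0b +512.821ms=1b
2) 512.821ms=1b +384.615ms=3/4b
3) 897.436ms=7/4b +128.205ms=1/4b
4) 1025.641ms=2b +256.41ms=1/2b
5) 1282.051ms=5/2b +256.41ms=1/2b
6) 1538.462ms=3b +512.821ms=1b
Σ=4b of 4 (117bpm 2/4) — PASS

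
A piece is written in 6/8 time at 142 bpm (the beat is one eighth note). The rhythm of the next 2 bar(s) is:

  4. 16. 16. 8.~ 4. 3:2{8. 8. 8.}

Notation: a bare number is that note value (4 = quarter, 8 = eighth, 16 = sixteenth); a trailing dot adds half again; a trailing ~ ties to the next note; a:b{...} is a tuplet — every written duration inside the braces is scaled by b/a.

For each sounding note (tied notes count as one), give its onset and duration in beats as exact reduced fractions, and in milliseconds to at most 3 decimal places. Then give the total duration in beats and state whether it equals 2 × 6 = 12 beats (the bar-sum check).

1) 0.0ms=0b +1267.606ms=3b
2) 1267.606ms=3b +316.901ms=3/4b
3) 1584.507ms=15/4b +316.901ms=3/4b
4) 1901.408ms=9/2b +1901.408ms=9/2b
5) 3802.817ms=9b +422.535ms=1b
6) 4225.352ms=10b +422.535ms=1b
7) 4647.887ms=11b +422.535ms=1b
Σ=12b of 12 (142bpm 6/8) — PASS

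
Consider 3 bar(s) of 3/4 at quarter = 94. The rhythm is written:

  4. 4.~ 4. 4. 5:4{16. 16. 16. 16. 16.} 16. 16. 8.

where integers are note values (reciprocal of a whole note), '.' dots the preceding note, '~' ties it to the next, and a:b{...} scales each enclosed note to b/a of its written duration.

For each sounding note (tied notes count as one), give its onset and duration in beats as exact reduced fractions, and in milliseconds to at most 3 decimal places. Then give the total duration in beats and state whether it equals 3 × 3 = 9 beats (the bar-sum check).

1) 0.0ms=0b +957.447ms=3/2b
2) 957.447ms=3/2b +1914.894ms=3b
3) 2872.34ms=9/2b +957.447ms=3/2b
4) 3829.787ms=6b +191.489ms=3/10b
5) 4021.277ms=63/10b +191.489ms=3/10b
6) 4212.766ms=33/5b +191.489ms=3/10b
7) 4404.255ms=69/10b +191.489ms=3/10b
8) 4595.745ms=36/5b +191.489ms=3/10b
9) 4787.234ms=15/2b +239.362ms=3/8b
10) 5026.596ms=63/8b +239.362ms=3/8b
11) 5265.957ms=33/4b +478.723ms=3/4b
Σ=9b of 9 (94bpm 3/4) — PASS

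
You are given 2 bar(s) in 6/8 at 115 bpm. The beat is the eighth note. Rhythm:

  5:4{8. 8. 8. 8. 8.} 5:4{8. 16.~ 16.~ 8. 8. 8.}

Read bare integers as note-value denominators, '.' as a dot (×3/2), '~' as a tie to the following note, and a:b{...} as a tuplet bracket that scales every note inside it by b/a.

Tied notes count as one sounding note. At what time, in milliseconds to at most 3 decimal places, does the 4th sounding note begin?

note 4 onset = 18/5b = 1878.261ms

1. 0.0ms @ 0 + 626.087ms (6/5)
2. 626.087ms @ 6/5 + 626.087ms (6/5)
3. 1252.174ms @ 12/5 + 626.087ms (6/5)
4. 1878.261ms @ 18/5 + 626.087ms (6/5)
5. 2504.348ms @ 24/5 + 626.087ms (6/5)
6. 3130.435ms @ 6 + 626.087ms (6/5)
7. 3756.522ms @ 36/5 + 1252.174ms (12/5)
8. 5008.696ms @ 48/5 + 626.087ms (6/5)
9. 5634.783ms @ 54/5 + 626.087ms (6/5)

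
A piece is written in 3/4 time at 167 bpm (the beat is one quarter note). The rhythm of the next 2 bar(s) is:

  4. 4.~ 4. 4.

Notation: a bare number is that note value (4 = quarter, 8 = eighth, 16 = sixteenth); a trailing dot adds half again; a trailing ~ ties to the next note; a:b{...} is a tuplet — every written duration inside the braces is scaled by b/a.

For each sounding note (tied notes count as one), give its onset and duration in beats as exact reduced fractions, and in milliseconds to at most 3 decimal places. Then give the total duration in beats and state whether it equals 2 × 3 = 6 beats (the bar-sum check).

1) 0.0ms=0b +538.922ms=3/2b
2) 538.922ms=3/2b +1077.844ms=3b
3) 1616.766ms=9/2b +538.922ms=3/2b
Σ=6b of 6 (167bpm 3/4) — PASS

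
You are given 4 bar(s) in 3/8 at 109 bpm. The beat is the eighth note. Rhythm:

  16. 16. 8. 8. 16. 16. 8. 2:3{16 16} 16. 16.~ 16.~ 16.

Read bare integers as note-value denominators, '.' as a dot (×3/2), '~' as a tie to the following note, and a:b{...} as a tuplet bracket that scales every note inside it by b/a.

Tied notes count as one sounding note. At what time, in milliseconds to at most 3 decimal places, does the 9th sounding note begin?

note 9 onset = 33/4b = 4541.284ms

1. 0.0ms @ 0 + 412.844ms (3/4)
2. 412.844ms @ 3/4 + 412.844ms (3/4)
3. 825.688ms @ 3/2 + 825.688ms (3/2)
4. 1651.376ms @ 3 + 825.688ms (3/2)
5. 2477.064ms @ 9/2 + 412.844ms (3/4)
6. 2889.908ms @ 21/4 + 412.844ms (3/4)
7. 3302.752ms @ 6 + 825.688ms (3/2)
8. 4128.44ms @ 15/2 + 412.844ms (3/4)
9. 4541.284ms @ 33/4 + 412.844ms (3/4)
10. 4954.128ms @ 9 + 412.844ms (3/4)
11. 5366.972ms @ 39/4 + 1238.532ms (9/4)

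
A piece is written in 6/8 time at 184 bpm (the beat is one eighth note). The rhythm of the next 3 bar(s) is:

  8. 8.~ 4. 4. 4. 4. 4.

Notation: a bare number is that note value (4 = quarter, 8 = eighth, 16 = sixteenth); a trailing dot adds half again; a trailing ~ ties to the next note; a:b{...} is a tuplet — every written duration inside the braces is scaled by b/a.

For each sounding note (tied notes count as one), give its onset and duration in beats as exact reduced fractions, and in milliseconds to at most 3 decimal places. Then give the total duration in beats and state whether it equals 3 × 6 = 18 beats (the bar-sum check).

1) 0.0ms=0b +489.13ms=3/2b
2) 489.13ms=3/2b +1467.391ms=9/2b
3) 1956.522ms=6b +978.261ms=3b
4) 2934.783ms=9b +978.261ms=3b
5) 3913.043ms=12b +978.261ms=3b
6) 4891.304ms=15b +978.261ms=3b
Σ=18b of 18 (184bpm 6/8) — PASS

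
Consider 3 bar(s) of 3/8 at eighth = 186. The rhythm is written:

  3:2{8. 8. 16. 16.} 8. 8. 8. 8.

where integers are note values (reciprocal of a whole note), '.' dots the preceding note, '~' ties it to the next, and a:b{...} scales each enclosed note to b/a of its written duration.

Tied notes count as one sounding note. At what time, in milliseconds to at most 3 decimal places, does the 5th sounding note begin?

1. 0.0ms @ 0 + 322.581ms (1)
2. 322.581ms @ 1 + 322.581ms (1)
3. 645.161ms @ 2 + 161.29ms (1/2)
4. 806.452ms @ 5/2 + 161.29ms (1/2)
5. 967.742ms @ 3 + 483.871ms (3/2)
6. 1451.613ms @ 9/2 + 483.871ms (3/2)
7. 1935.484ms @ 6 + 483.871ms (3/2)
8. 2419.355ms @ 15/2 + 483.871ms (3/2)

note 5 onset = 3b = 967.742ms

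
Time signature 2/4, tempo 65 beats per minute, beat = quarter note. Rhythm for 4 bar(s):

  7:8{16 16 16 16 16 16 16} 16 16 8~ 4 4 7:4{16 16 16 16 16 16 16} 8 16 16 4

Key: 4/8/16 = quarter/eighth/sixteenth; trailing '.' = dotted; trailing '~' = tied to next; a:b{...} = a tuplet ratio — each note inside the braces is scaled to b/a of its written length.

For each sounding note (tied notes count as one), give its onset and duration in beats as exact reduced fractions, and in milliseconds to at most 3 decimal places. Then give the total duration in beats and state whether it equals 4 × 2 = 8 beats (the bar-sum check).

1) 0.0ms=0b +263.736ms=2/7b
2) 263.736ms=2/7b +263.736ms=2/7b
3) 527.473ms=4/7b +263.736ms=2/7b
4) 791.209ms=6/7b +263.736ms=2/7b
5) 1054.945ms=8/7b +263.736ms=2/7b
6) 1318.681ms=10/7b +263.736ms=2/7b
7) 1582.418ms=12/7b +263.736ms=2/7b
8) 1846.154ms=2b +230.769ms=1/4b
9) 2076.923ms=9/4b +230.769ms=1/4b
10) 2307.692ms=5/2b +1384.615ms=3/2b
11) 3692.308ms=4b +923.077ms=1b
12) 4615.385ms=5b +131.868ms=1/7b
13) 4747.253ms=36/7b +131.868ms=1/7b
14) 4879.121ms=37/7b +131.868ms=1/7b
15) 5010.989ms=38/7b +131.868ms=1/7b
16) 5142.857ms=39/7b +131.868ms=1/7b
17) 5274.725ms=40/7b +131.868ms=1/7b
18) 5406.593ms=41/7b +131.868ms=1/7b
19) 5538.462ms=6b +461.538ms=1/2b
20) 6000.0ms=13/2b +230.769ms=1/4b
21) 6230.769ms=27/4b +230.769ms=1/4b
22) 6461.538ms=7b +923.077ms=1b
Σ=8b of 8 (65bpm 2/4) — PASS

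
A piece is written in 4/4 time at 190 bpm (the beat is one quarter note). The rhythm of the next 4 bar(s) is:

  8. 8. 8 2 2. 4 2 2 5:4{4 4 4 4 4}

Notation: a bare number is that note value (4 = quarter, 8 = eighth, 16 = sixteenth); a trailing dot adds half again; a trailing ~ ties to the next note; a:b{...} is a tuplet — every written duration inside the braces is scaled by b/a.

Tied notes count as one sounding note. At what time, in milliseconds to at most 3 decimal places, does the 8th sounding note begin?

1. 0.0ms @ 0 + 236.842ms (3/4)
2. 236.842ms @ 3/4 + 236.842ms (3/4)
3. 473.684ms @ 3/2 + 157.895ms (1/2)
4. 631.579ms @ 2 + 631.579ms (2)
5. 1263.158ms @ 4 + 947.368ms (3)
6. 2210.526ms @ 7 + 315.789ms (1)
7. 2526.316ms @ 8 + 631.579ms (2)
8. 3157.895ms @ 10 + 631.579ms (2)
9. 3789.474ms @ 12 + 252.632ms (4/5)
10. 4042.105ms @ 64/5 + 252.632ms (4/5)
11. 4294.737ms @ 68/5 + 252.632ms (4/5)
12. 4547.368ms @ 72/5 + 252.632ms (4/5)
13. 4800.0ms @ 76/5 + 252.632ms (4/5)

note 8 onset = 10b = 3157.895ms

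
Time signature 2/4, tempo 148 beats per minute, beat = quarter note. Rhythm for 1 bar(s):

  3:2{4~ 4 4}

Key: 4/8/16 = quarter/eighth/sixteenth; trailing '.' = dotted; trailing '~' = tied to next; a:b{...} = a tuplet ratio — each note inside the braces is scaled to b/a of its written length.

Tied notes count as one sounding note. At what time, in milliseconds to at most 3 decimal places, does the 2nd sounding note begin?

note 2 onset = 4/3b = 540.541ms

1. 0.0ms @ 0 + 540.541ms (4/3)
2. 540.541ms @ 4/3 + 270.27ms (2/3)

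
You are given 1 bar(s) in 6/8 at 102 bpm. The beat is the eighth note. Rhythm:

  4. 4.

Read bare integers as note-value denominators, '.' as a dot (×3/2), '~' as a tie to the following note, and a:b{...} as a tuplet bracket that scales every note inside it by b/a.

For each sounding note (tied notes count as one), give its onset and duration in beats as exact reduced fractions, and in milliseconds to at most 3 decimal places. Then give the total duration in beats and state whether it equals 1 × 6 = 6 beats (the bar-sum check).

1) 0.0ms=0b +1764.706ms=3b
2) 1764.706ms=3b +1764.706ms=3b
Σ=6b of 6 (102bpm 6/8) — PASS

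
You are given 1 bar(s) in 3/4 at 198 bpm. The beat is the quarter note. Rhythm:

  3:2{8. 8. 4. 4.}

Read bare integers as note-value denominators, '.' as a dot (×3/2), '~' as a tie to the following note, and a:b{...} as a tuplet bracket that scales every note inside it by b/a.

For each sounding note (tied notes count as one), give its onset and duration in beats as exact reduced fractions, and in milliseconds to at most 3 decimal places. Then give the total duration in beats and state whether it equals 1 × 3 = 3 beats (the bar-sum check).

1) 0.0ms=0b +151.515ms=1/2b
2) 151.515ms=1/2b +151.515ms=1/2b
3) 303.03ms=1b +303.03ms=1b
4) 606.061ms=2b +303.03ms=1b
Σ=3b of 3 (198bpm 3/4) — PASS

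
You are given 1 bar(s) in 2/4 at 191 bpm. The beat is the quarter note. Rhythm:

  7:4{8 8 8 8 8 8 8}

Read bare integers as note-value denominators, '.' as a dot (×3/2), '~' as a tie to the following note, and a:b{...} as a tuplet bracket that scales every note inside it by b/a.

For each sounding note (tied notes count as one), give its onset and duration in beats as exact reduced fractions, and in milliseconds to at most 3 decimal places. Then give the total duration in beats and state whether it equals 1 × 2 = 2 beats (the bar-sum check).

1) 0.0ms=0b +89.753ms=2/7b
2) 89.753ms=2/7b +89.753ms=2/7b
3) 179.506ms=4/7b +89.753ms=2/7b
4) 269.26ms=6/7b +89.753ms=2/7b
5) 359.013ms=8/7b +89.753ms=2/7b
6) 448.766ms=10/7b +89.753ms=2/7b
7) 538.519ms=12/7b +89.753ms=2/7b
Σ=2b of 2 (191bpm 2/4) — PASS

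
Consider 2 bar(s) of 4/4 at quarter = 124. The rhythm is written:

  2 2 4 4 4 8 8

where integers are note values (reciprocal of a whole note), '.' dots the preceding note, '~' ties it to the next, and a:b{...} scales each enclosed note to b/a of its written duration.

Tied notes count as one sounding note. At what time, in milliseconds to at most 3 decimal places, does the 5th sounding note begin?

1. 0.0ms @ 0 + 967.742ms (2)
2. 967.742ms @ 2 + 967.742ms (2)
3. 1935.484ms @ 4 + 483.871ms (1)
4. 2419.355ms @ 5 + 483.871ms (1)
5. 2903.226ms @ 6 + 483.871ms (1)
6. 3387.097ms @ 7 + 241.935ms (1/2)
7. 3629.032ms @ 15/2 + 241.935ms (1/2)

note 5 onset = 6b = 2903.226ms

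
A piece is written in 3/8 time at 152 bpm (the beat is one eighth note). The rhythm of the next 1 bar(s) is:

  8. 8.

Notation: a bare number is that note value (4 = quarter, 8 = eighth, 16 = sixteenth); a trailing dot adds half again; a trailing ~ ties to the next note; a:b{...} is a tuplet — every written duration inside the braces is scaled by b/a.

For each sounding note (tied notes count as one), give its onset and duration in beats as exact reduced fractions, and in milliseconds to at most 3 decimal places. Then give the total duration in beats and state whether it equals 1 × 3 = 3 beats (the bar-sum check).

1) 0.0ms=0b +592.105ms=3/2b
2) 592.105ms=3/2b +592.105ms=3/2b
Σ=3b of 3 (152bpm 3/8) — PASS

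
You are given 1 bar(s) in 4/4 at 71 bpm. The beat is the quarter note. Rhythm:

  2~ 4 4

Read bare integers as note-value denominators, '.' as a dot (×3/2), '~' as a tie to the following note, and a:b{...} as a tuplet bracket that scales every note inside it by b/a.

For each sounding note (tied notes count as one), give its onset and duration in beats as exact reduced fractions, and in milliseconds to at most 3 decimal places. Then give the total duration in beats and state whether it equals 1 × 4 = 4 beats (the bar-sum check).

1) 0.0ms=0b +2535.211ms=3b
2) 2535.211ms=3b +845.07ms=1b
Σ=4b of 4 (71bpm 4/4) — PASS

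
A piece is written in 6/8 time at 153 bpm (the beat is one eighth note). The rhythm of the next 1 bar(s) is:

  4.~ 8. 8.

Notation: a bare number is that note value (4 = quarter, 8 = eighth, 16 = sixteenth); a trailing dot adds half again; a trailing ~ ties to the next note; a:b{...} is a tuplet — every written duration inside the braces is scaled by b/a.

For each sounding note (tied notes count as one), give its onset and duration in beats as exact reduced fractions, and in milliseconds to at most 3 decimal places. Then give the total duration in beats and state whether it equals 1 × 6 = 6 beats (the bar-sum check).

1) 0.0ms=0b +1764.706ms=9/2b
2) 1764.706ms=9/2b +588.235ms=3/2b
Σ=6b of 6 (153bpm 6/8) — PASS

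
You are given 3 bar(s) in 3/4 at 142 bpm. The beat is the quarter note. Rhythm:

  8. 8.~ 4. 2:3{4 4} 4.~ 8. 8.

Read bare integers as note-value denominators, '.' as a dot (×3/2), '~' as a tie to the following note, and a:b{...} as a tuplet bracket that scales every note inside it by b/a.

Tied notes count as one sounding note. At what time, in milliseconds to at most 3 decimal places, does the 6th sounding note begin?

note 6 onset = 33/4b = 3485.915ms

1. 0.0ms @ 0 + 316.901ms (3/4)
2. 316.901ms @ 3/4 + 950.704ms (9/4)
3. 1267.606ms @ 3 + 633.803ms (3/2)
4. 1901.408ms @ 9/2 + 633.803ms (3/2)
5. 2535.211ms @ 6 + 950.704ms (9/4)
6. 3485.915ms @ 33/4 + 316.901ms (3/4)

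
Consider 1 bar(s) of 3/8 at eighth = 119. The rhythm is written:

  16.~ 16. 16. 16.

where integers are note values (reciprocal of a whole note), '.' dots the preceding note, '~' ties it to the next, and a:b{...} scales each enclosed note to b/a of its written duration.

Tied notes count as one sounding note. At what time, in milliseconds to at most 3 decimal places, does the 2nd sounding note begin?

1. 0.0ms @ 0 + 756.303ms (3/2)
2. 756.303ms @ 3/2 + 378.151ms (3/4)
3. 1134.454ms @ 9/4 + 378.151ms (3/4)

note 2 onset = 3/2b = 756.303ms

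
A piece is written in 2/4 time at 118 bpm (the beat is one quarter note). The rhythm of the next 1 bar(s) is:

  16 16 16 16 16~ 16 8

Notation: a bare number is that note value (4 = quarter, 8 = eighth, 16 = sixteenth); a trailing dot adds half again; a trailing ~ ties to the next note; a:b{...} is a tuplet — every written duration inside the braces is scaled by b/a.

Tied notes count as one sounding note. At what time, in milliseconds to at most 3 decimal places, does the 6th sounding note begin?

1. 0.0ms @ 0 + 127.119ms (1/4)
2. 127.119ms @ 1/4 + 127.119ms (1/4)
3. 254.237ms @ 1/2 + 127.119ms (1/4)
4. 381.356ms @ 3/4 + 127.119ms (1/4)
5. 508.475ms @ 1 + 254.237ms (1/2)
6. 762.712ms @ 3/2 + 254.237ms (1/2)

note 6 onset = 3/2b = 762.712ms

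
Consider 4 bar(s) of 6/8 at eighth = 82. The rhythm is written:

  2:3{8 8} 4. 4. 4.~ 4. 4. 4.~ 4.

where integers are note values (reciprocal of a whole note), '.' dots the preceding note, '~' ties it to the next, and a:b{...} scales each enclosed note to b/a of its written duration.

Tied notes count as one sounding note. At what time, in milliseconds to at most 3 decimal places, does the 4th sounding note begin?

note 4 onset = 6b = 4390.244ms

1. 0.0ms @ 0 + 1097.561ms (3/2)
2. 1097.561ms @ 3/2 + 1097.561ms (3/2)
3. 2195.122ms @ 3 + 2195.122ms (3)
4. 4390.244ms @ 6 + 2195.122ms (3)
5. 6585.366ms @ 9 + 4390.244ms (6)
6. 10975.61ms @ 15 + 2195.122ms (3)
7. 13170.732ms @ 18 + 4390.244ms (6)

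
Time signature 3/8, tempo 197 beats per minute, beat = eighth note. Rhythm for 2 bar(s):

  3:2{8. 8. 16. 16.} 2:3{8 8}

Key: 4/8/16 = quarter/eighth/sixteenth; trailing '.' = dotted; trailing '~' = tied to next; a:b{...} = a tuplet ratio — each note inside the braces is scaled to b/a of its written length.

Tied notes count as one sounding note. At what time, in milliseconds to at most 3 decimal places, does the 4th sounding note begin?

note 4 onset = 5/2b = 761.421ms

1. 0.0ms @ 0 + 304.569ms (1)
2. 304.569ms @ 1 + 304.569ms (1)
3. 609.137ms @ 2 + 152.284ms (1/2)
4. 761.421ms @ 5/2 + 152.284ms (1/2)
5. 913.706ms @ 3 + 456.853ms (3/2)
6. 1370.558ms @ 9/2 + 456.853ms (3/2)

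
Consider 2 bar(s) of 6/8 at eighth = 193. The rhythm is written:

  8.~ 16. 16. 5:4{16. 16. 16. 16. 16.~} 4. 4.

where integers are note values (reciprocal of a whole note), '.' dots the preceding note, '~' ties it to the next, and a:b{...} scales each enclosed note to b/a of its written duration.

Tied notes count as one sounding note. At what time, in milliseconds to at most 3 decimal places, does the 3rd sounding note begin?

1. 0.0ms @ 0 + 699.482ms (9/4)
2. 699.482ms @ 9/4 + 233.161ms (3/4)
3. 932.642ms @ 3 + 186.528ms (3/5)
4. 1119.171ms @ 18/5 + 186.528ms (3/5)
5. 1305.699ms @ 21/5 + 186.528ms (3/5)
6. 1492.228ms @ 24/5 + 186.528ms (3/5)
7. 1678.756ms @ 27/5 + 1119.171ms (18/5)
8. 2797.927ms @ 9 + 932.642ms (3)

note 3 onset = 3b = 932.642ms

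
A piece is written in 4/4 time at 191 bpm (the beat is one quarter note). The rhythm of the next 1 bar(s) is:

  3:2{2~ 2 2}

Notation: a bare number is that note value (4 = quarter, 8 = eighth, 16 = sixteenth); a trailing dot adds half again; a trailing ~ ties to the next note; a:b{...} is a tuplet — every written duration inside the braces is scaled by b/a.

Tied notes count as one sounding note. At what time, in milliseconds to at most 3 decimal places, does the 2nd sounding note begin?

note 2 onset = 8/3b = 837.696ms

1. 0.0ms @ 0 + 837.696ms (8/3)
2. 837.696ms @ 8/3 + 418.848ms (4/3)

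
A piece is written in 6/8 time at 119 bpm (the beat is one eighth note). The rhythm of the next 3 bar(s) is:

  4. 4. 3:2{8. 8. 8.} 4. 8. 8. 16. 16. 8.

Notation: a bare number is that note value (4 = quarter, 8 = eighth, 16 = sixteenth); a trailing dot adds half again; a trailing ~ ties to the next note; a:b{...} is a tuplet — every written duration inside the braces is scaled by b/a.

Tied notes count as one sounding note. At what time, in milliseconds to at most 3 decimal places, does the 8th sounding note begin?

1. 0.0ms @ 0 + 1512.605ms (3)
2. 1512.605ms @ 3 + 1512.605ms (3)
3. 3025.21ms @ 6 + 504.202ms (1)
4. 3529.412ms @ 7 + 504.202ms (1)
5. 4033.613ms @ 8 + 504.202ms (1)
6. 4537.815ms @ 9 + 1512.605ms (3)
7. 6050.42ms @ 12 + 756.303ms (3/2)
8. 6806.723ms @ 27/2 + 756.303ms (3/2)
9. 7563.025ms @ 15 + 378.151ms (3/4)
10. 7941.176ms @ 63/4 + 378.151ms (3/4)
11. 8319.328ms @ 33/2 + 756.303ms (3/2)

note 8 onset = 27/2b = 6806.723ms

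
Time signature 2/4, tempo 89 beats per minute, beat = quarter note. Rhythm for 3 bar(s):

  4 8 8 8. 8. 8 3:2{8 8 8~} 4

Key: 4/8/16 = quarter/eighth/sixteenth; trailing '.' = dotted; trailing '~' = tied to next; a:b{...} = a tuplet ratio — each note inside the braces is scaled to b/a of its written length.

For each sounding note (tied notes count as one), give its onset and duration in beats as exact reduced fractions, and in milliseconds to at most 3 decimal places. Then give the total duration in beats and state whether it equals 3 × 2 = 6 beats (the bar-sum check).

1) 0.0ms=0b +674.157ms=1b
2) 674.157ms=1b +337.079ms=1/2b
3) 1011.236ms=3/2b +337.079ms=1/2b
4) 1348.315ms=2b +505.618ms=3/4b
5) 1853.933ms=11/4b +505.618ms=3/4b
6) 2359.551ms=7/2b +337.079ms=1/2b
7) 2696.629ms=4b +224.719ms=1/3b
8) 2921.348ms=13/3b +224.719ms=1/3b
9) 3146.067ms=14/3b +898.876ms=4/3b
Σ=6b of 6 (89bpm 2/4) — PASS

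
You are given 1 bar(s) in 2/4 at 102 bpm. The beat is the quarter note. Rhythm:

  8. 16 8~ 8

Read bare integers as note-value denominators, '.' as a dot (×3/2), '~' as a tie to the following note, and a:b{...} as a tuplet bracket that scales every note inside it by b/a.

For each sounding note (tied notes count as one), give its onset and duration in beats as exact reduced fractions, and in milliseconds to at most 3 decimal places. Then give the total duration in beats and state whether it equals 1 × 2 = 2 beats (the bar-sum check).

1) 0.0ms=0b +441.176ms=3/4b
2) 441.176ms=3/4b +147.059ms=1/4b
3) 588.235ms=1b +588.235ms=1b
Σ=2b of 2 (102bpm 2/4) — PASS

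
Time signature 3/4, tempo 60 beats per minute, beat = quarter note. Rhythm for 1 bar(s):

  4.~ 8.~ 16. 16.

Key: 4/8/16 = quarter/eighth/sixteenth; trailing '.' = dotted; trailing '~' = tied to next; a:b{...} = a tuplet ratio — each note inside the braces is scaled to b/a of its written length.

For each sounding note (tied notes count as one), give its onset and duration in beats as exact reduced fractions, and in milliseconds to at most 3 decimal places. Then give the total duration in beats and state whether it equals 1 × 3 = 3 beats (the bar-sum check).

1) 0.0ms=0b +2625.0ms=21/8b
2) 2625.0ms=21/8b +375.0ms=3/8b
Σ=3b of 3 (60bpm 3/4) — PASS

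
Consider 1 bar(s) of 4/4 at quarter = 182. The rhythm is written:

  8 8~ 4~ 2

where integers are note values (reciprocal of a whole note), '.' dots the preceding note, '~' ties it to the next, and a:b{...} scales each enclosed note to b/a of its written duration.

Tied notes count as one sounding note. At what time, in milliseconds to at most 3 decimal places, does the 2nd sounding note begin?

1. 0.0ms @ 0 + 164.835ms (1/2)
2. 164.835ms @ 1/2 + 1153.846ms (7/2)

note 2 onset = 1/2b = 164.835ms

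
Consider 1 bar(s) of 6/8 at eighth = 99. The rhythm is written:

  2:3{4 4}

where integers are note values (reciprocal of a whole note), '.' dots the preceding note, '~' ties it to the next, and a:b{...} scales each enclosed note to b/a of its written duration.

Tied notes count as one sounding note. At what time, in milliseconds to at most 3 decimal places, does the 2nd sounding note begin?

1. 0.0ms @ 0 + 1818.182ms (3)
2. 1818.182ms @ 3 + 1818.182ms (3)

note 2 onset = 3b = 1818.182ms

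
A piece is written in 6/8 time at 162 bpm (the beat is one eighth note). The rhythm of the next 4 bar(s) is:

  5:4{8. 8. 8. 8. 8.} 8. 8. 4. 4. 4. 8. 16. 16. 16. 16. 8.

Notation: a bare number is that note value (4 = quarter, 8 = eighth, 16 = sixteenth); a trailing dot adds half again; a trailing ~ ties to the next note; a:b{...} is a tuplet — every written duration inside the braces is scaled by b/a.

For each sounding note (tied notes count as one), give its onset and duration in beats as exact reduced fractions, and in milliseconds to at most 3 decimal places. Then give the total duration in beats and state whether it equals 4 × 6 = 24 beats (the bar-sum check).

1) 0.0ms=0b +444.444ms=6/5b
2) 444.444ms=6/5b +444.444ms=6/5b
3) 888.889ms=12/5b +444.444ms=6/5b
4) 1333.333ms=18/5b +444.444ms=6/5b
5) 1777.778ms=24/5b +444.444ms=6/5b
6) 2222.222ms=6b +555.556ms=3/2b
7) 2777.778ms=15/2b +555.556ms=3/2b
8) 3333.333ms=9b +1111.111ms=3b
9) 4444.444ms=12b +1111.111ms=3b
10) 5555.556ms=15b +1111.111ms=3b
11) 6666.667ms=18b +555.556ms=3/2b
12) 7222.222ms=39/2b +277.778ms=3/4b
13) 7500.0ms=81/4b +277.778ms=3/4b
14) 7777.778ms=21b +277.778ms=3/4b
15) 8055.556ms=87/4b +277.778ms=3/4b
16) 8333.333ms=45/2b +555.556ms=3/2b
Σ=24b of 24 (162bpm 6/8) — PASS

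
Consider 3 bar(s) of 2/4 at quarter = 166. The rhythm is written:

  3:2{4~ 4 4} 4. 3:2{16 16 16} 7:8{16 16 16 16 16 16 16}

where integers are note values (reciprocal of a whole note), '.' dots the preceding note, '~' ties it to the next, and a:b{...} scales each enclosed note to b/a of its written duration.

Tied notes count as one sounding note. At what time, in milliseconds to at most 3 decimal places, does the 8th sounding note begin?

1. 0.0ms @ 0 + 481.928ms (4/3)
2. 481.928ms @ 4/3 + 240.964ms (2/3)
3. 722.892ms @ 2 + 542.169ms (3/2)
4. 1265.06ms @ 7/2 + 60.241ms (1/6)
5. 1325.301ms @ 11/3 + 60.241ms (1/6)
6. 1385.542ms @ 23/6 + 60.241ms (1/6)
7. 1445.783ms @ 4 + 103.27ms (2/7)
8. 1549.053ms @ 30/7 + 103.27ms (2/7)
9. 1652.324ms @ 32/7 + 103.27ms (2/7)
10. 1755.594ms @ 34/7 + 103.27ms (2/7)
11. 1858.864ms @ 36/7 + 103.27ms (2/7)
12. 1962.134ms @ 38/7 + 103.27ms (2/7)
13. 2065.404ms @ 40/7 + 103.27ms (2/7)

note 8 onset = 30/7b = 1549.053ms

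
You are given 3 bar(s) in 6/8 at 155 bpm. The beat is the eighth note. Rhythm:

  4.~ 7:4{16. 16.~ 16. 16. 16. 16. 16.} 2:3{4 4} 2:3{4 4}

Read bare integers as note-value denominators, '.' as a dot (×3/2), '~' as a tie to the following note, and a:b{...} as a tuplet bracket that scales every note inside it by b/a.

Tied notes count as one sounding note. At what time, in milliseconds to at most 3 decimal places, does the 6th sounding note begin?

note 6 onset = 39/7b = 2156.682ms

1. 0.0ms @ 0 + 1327.189ms (24/7)
2. 1327.189ms @ 24/7 + 331.797ms (6/7)
3. 1658.986ms @ 30/7 + 165.899ms (3/7)
4. 1824.885ms @ 33/7 + 165.899ms (3/7)
5. 1990.783ms @ 36/7 + 165.899ms (3/7)
6. 2156.682ms @ 39/7 + 165.899ms (3/7)
7. 2322.581ms @ 6 + 1161.29ms (3)
8. 3483.871ms @ 9 + 1161.29ms (3)
9. 4645.161ms @ 12 + 1161.29ms (3)
10. 5806.452ms @ 15 + 1161.29ms (3)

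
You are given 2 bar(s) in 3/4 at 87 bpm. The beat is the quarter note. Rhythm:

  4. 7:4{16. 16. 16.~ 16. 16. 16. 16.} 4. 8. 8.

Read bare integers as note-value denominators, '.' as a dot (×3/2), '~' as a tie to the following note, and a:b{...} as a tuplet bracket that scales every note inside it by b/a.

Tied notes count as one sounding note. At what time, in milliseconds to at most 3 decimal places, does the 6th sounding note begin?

note 6 onset = 18/7b = 1773.399ms

1. 0.0ms @ 0 + 1034.483ms (3/2)
2. 1034.483ms @ 3/2 + 147.783ms (3/14)
3. 1182.266ms @ 12/7 + 147.783ms (3/14)
4. 1330.049ms @ 27/14 + 295.567ms (3/7)
5. 1625.616ms @ 33/14 + 147.783ms (3/14)
6. 1773.399ms @ 18/7 + 147.783ms (3/14)
7. 1921.182ms @ 39/14 + 147.783ms (3/14)
8. 2068.966ms @ 3 + 1034.483ms (3/2)
9. 3103.448ms @ 9/2 + 517.241ms (3/4)
10. 3620.69ms @ 21/4 + 517.241ms (3/4)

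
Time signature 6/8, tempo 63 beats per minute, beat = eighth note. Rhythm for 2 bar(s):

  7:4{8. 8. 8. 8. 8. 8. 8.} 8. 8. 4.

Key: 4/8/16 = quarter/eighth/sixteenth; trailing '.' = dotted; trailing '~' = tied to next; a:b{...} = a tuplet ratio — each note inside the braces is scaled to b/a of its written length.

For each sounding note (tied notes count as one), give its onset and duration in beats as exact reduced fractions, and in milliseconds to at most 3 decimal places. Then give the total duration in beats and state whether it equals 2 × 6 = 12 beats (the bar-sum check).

1) 0.0ms=0b +816.327ms=6/7b
2) 816.327ms=6/7b +816.327ms=6/7b
3) 1632.653ms=12/7b +816.327ms=6/7b
4) 2448.98ms=18/7b +816.327ms=6/7b
5) 3265.306ms=24/7b +816.327ms=6/7b
6) 4081.633ms=30/7b +816.327ms=6/7b
7) 4897.959ms=36/7b +816.327ms=6/7b
8) 5714.286ms=6b +1428.571ms=3/2b
9) 7142.857ms=15/2b +1428.571ms=3/2b
10) 8571.429ms=9b +2857.143ms=3b
Σ=12b of 12 (63bpm 6/8) — PASS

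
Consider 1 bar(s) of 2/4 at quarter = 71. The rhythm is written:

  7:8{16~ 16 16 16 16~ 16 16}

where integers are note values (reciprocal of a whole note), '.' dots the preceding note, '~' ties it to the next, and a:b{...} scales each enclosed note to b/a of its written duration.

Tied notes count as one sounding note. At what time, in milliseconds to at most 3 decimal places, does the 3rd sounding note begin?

note 3 onset = 6/7b = 724.346ms

1. 0.0ms @ 0 + 482.897ms (4/7)
2. 482.897ms @ 4/7 + 241.449ms (2/7)
3. 724.346ms @ 6/7 + 241.449ms (2/7)
4. 965.795ms @ 8/7 + 482.897ms (4/7)
5. 1448.692ms @ 12/7 + 241.449ms (2/7)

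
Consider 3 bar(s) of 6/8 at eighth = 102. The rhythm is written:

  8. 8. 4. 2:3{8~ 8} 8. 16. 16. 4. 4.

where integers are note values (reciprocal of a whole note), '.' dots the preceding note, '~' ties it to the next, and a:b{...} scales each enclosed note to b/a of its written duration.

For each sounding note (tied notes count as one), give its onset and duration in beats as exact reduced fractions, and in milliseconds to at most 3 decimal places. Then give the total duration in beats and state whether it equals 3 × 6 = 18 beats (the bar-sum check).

1) 0.0ms=0b +882.353ms=3/2b
2) 882.353ms=3/2b +882.353ms=3/2b
3) 1764.706ms=3b +1764.706ms=3b
4) 3529.412ms=6b +1764.706ms=3b
5) 5294.118ms=9b +882.353ms=3/2b
6) 6176.471ms=21/2b +441.176ms=3/4b
7) 6617.647ms=45/4b +441.176ms=3/4b
8) 7058.824ms=12b +1764.706ms=3b
9) 8823.529ms=15b +1764.706ms=3b
Σ=18b of 18 (102bpm 6/8) — PASS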